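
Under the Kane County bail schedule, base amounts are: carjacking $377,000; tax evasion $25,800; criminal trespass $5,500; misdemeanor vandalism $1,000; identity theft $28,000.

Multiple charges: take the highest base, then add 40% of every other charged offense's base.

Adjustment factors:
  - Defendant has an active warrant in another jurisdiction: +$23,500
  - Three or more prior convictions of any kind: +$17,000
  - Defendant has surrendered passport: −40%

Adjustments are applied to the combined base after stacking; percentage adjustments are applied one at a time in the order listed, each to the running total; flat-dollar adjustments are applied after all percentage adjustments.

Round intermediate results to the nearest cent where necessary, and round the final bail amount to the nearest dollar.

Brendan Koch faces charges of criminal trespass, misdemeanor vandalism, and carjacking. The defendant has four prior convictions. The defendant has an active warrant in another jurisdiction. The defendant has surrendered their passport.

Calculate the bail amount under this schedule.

$268,260

Base amounts from the schedule: criminal trespass $5,500; misdemeanor vandalism $1,000; carjacking $377,000.
Stacking rule: highest base plus 40% of each additional charge. Highest is carjacking at $377,000. Additional: $5,500 × 40% = $2,200; $1,000 × 40% = $400. Combined base = $377,000 + $2,600 = $379,600.
Defendant has surrendered passport (−40%): $379,600 × 0.6 = $227,760.
Defendant has an active warrant in another jurisdiction (+$23,500 flat): $227,760 + $23,500 = $251,260.
Three or more prior convictions of any kind (+$17,000 flat): $251,260 + $17,000 = $268,260.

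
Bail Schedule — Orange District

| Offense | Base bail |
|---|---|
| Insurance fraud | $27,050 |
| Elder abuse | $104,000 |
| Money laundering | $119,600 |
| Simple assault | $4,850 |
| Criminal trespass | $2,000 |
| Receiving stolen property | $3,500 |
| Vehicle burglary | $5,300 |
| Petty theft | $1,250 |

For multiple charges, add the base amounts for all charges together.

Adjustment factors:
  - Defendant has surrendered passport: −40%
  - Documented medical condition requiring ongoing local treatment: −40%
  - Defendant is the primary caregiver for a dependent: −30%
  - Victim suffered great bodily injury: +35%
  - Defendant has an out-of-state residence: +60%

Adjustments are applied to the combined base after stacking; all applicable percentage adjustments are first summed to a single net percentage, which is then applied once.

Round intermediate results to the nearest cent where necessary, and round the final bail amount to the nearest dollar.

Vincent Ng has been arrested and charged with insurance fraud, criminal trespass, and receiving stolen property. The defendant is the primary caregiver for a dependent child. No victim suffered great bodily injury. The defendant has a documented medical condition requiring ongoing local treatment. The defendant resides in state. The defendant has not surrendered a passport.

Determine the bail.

$9,765

Base amounts from the schedule: insurance fraud $27,050; criminal trespass $2,000; receiving stolen property $3,500.
Stacking rule: sum of all bases. $27,050 + $2,000 + $3,500 = $32,550.
Net percentage adjustment: −40% −30% = −70%. $32,550 × 0.3 = $9,765.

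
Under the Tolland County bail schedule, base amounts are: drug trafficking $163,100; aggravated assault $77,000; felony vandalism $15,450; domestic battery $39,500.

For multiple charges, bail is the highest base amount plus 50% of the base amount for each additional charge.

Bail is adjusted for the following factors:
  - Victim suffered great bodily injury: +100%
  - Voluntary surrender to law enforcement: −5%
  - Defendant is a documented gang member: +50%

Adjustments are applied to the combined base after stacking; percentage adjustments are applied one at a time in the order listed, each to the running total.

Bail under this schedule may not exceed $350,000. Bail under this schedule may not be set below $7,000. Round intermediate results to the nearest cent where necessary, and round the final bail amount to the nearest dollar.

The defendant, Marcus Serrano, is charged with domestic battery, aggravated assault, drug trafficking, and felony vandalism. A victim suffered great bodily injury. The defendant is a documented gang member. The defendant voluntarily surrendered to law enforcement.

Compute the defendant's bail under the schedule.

$350,000

Base amounts from the schedule: domestic battery $39,500; aggravated assault $77,000; drug trafficking $163,100; felony vandalism $15,450.
Stacking rule: highest base plus 50% of each additional charge. Highest is drug trafficking at $163,100. Additional: $39,500 × 50% = $19,750; $77,000 × 50% = $38,500; $15,450 × 50% = $7,725. Combined base = $163,100 + $65,975 = $229,075.
Victim suffered great bodily injury (+100%): $229,075 × 2 = $458,150.
Voluntary surrender to law enforcement (−5%): $458,150 × 0.95 = $435,242.50.
Defendant is a documented gang member (+50%): $435,242.50 × 1.5 = $652,863.75.
Result $652,863.75 exceeds the maximum of $350,000; bail is capped at $350,000.
$350,000 is at or above the $7,000 minimum.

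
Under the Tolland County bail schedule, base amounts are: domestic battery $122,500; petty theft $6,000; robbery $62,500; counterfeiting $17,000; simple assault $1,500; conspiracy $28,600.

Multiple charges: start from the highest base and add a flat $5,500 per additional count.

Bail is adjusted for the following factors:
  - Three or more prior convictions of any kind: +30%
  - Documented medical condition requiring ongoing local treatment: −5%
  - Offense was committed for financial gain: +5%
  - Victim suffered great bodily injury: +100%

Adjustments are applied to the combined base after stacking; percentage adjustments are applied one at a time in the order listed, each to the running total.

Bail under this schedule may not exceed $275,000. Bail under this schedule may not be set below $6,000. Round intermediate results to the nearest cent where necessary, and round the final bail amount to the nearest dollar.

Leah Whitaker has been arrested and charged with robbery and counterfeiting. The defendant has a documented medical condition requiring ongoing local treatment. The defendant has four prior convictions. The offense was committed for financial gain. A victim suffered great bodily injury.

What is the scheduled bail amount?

$176,358

Base amounts from the schedule: robbery $62,500; counterfeiting $17,000.
Stacking rule: highest base plus $5,500 per additional charge. Highest is robbery at $62,500; 1 additional charge → +$5,500. Combined base = $68,000.
Three or more prior convictions of any kind (+30%): $68,000 × 1.3 = $88,400.
Documented medical condition requiring ongoing local treatment (−5%): $88,400 × 0.95 = $83,980.
Offense was committed for financial gain (+5%): $83,980 × 1.05 = $88,179.
Victim suffered great bodily injury (+100%): $88,179 × 2 = $176,358.
$176,358 is within the $275,000 maximum.
$176,358 is at or above the $6,000 minimum.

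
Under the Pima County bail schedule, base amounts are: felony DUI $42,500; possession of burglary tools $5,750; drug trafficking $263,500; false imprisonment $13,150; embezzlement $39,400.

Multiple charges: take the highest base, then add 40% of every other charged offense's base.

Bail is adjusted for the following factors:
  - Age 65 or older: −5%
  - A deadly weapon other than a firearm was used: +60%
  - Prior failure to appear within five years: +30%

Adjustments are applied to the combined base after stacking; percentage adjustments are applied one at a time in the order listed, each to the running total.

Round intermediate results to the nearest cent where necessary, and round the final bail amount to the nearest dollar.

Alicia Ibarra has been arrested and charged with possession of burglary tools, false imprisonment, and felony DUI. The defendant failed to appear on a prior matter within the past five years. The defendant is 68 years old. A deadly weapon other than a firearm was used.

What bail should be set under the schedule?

Base amounts from the schedule: possession of burglary tools $5,750; false imprisonment $13,150; felony DUI $42,500.
Stacking rule: highest base plus 40% of each additional charge. Highest is felony DUI at $42,500. Additional: $5,750 × 40% = $2,300; $13,150 × 40% = $5,260. Combined base = $42,500 + $7,560 = $50,060.
Age 65 or older (−5%): $50,060 × 0.95 = $47,557.
A deadly weapon other than a firearm was used (+60%): $47,557 × 1.6 = $76,091.20.
Prior failure to appear within five years (+30%): $76,091.20 × 1.3 = $98,918.56.
Rounded to the nearest dollar: $98,919.

$98,919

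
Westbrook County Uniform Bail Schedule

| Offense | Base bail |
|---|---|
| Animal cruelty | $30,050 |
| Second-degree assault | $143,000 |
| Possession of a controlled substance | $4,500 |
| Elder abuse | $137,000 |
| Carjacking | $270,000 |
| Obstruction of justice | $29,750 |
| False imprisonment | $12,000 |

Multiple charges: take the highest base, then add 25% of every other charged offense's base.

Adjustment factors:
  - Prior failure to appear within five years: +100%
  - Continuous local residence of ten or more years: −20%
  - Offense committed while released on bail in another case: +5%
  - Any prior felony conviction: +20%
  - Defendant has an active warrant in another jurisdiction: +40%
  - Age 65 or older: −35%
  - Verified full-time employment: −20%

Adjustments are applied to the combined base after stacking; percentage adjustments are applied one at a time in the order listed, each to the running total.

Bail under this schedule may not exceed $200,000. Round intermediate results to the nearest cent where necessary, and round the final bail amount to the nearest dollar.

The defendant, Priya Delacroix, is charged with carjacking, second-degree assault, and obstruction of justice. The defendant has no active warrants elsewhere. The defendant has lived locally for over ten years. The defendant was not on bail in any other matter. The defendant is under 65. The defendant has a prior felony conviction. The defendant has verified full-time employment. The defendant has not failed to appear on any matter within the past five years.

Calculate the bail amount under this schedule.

Base amounts from the schedule: carjacking $270,000; second-degree assault $143,000; obstruction of justice $29,750.
Stacking rule: highest base plus 25% of each additional charge. Highest is carjacking at $270,000. Additional: $143,000 × 25% = $35,750; $29,750 × 25% = $7,437.50. Combined base = $270,000 + $43,187.50 = $313,187.50.
Continuous local residence of ten or more years (−20%): $313,187.50 × 0.8 = $250,550.
Any prior felony conviction (+20%): $250,550 × 1.2 = $300,660.
Verified full-time employment (−20%): $300,660 × 0.8 = $240,528.
Result $240,528 exceeds the maximum of $200,000; bail is capped at $200,000.

$200,000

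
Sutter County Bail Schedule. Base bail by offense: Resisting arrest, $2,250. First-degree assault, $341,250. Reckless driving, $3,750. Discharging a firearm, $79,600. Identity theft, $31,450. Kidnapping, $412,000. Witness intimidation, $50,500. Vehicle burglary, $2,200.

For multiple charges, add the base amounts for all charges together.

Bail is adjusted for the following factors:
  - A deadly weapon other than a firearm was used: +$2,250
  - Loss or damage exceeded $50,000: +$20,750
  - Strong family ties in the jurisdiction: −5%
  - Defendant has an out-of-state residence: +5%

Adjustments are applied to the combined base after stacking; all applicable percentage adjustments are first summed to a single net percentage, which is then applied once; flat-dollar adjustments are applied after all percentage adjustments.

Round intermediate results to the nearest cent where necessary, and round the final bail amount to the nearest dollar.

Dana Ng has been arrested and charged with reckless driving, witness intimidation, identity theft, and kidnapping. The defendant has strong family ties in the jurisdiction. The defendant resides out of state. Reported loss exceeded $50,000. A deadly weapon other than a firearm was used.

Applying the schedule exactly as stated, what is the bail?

$520,700

Base amounts from the schedule: reckless driving $3,750; witness intimidation $50,500; identity theft $31,450; kidnapping $412,000.
Stacking rule: sum of all bases. $3,750 + $50,500 + $31,450 + $412,000 = $497,700.
Net percentage adjustment: −5% +5% = +0%. $497,700 × 1 = $497,700.
A deadly weapon other than a firearm was used (+$2,250 flat): $497,700 + $2,250 = $499,950.
Loss or damage exceeded $50,000 (+$20,750 flat): $499,950 + $20,750 = $520,700.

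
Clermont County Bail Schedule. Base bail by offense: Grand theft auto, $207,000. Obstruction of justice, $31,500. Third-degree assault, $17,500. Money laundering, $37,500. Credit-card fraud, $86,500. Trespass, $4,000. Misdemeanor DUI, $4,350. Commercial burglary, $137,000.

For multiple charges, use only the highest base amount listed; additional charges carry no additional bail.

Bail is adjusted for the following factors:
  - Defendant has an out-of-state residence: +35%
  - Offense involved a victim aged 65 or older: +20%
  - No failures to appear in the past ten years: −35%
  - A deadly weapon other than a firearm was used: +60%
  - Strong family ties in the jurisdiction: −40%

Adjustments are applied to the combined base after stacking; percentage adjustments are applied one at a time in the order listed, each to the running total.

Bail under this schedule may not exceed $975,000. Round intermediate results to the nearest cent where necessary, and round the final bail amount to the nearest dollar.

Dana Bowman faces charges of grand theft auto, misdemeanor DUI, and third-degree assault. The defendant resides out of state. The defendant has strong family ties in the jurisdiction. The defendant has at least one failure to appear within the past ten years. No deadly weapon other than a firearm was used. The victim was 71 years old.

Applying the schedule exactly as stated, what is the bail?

$201,204

Base amounts from the schedule: grand theft auto $207,000; misdemeanor DUI $4,350; third-degree assault $17,500.
Stacking rule: use the highest base only. Highest is grand theft auto at $207,000. Combined base = $207,000.
Defendant has an out-of-state residence (+35%): $207,000 × 1.35 = $279,450.
Offense involved a victim aged 65 or older (+20%): $279,450 × 1.2 = $335,340.
Strong family ties in the jurisdiction (−40%): $335,340 × 0.6 = $201,204.
$201,204 is within the $975,000 maximum.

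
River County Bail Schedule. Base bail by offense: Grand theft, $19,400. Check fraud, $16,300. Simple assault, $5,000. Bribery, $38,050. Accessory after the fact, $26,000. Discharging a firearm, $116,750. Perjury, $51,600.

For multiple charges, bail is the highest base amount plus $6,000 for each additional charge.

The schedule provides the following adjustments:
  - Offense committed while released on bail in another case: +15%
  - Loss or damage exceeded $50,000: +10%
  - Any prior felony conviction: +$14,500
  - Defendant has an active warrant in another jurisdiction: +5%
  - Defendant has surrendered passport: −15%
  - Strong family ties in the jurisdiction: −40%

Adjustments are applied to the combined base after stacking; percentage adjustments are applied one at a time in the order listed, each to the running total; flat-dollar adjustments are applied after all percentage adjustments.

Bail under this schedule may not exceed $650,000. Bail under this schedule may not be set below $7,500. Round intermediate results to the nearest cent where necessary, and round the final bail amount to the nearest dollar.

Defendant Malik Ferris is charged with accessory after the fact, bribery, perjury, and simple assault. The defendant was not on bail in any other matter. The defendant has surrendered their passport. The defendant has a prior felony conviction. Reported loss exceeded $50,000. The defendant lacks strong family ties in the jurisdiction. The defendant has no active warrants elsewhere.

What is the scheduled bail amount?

$79,576

Base amounts from the schedule: accessory after the fact $26,000; bribery $38,050; perjury $51,600; simple assault $5,000.
Stacking rule: highest base plus $6,000 per additional charge. Highest is perjury at $51,600; 3 additional charges → +$18,000. Combined base = $69,600.
Loss or damage exceeded $50,000 (+10%): $69,600 × 1.1 = $76,560.
Defendant has surrendered passport (−15%): $76,560 × 0.85 = $65,076.
Any prior felony conviction (+$14,500 flat): $65,076 + $14,500 = $79,576.
$79,576 is within the $650,000 maximum.
$79,576 is at or above the $7,500 minimum.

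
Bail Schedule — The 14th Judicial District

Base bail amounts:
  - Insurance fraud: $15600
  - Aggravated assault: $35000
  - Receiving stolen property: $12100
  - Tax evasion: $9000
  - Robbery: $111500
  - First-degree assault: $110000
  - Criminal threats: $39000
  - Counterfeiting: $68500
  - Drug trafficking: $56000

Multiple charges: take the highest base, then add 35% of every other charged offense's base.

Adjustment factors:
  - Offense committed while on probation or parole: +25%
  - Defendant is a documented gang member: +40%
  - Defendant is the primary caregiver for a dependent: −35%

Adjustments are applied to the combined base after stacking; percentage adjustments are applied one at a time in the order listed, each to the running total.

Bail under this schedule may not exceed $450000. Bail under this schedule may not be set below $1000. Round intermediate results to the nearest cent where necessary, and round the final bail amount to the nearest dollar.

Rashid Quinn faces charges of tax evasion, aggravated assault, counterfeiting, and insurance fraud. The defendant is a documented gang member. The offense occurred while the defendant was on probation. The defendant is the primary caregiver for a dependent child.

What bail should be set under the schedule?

$101647

Base amounts from the schedule: tax evasion $9000; aggravated assault $35000; counterfeiting $68500; insurance fraud $15600.
Stacking rule: highest base plus 35% of each additional charge. Highest is counterfeiting at $68500. Additional: $9000 × 35% = $3150; $35000 × 35% = $12250; $15600 × 35% = $5460. Combined base = $68500 + $20860 = $89360.
Offense committed while on probation or parole (+25%): $89360 × 1.25 = $111700.
Defendant is a documented gang member (+40%): $111700 × 1.4 = $156380.
Defendant is the primary caregiver for a dependent (−35%): $156380 × 0.65 = $101647.
$101647 is within the $450000 maximum.
$101647 is at or above the $1000 minimum.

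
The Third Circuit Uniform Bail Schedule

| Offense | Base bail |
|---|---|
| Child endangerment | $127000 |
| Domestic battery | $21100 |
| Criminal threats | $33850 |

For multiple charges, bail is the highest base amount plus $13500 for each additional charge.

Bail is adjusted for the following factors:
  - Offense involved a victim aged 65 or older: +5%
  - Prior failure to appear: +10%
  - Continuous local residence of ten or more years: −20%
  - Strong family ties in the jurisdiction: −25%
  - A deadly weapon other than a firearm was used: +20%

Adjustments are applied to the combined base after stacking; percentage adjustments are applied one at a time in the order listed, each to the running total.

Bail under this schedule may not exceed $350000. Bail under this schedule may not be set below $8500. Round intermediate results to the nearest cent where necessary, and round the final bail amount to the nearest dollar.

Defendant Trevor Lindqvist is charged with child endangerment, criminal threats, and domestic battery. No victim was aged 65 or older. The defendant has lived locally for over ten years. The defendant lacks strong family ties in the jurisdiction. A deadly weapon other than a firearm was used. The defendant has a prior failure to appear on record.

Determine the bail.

$162624

Base amounts from the schedule: child endangerment $127000; criminal threats $33850; domestic battery $21100.
Stacking rule: highest base plus $13500 per additional charge. Highest is child endangerment at $127000; 2 additional charges → +$27000. Combined base = $154000.
Prior failure to appear (+10%): $154000 × 1.1 = $169400.
Continuous local residence of ten or more years (−20%): $169400 × 0.8 = $135520.
A deadly weapon other than a firearm was used (+20%): $135520 × 1.2 = $162624.
$162624 is within the $350000 maximum.
$162624 is at or above the $8500 minimum.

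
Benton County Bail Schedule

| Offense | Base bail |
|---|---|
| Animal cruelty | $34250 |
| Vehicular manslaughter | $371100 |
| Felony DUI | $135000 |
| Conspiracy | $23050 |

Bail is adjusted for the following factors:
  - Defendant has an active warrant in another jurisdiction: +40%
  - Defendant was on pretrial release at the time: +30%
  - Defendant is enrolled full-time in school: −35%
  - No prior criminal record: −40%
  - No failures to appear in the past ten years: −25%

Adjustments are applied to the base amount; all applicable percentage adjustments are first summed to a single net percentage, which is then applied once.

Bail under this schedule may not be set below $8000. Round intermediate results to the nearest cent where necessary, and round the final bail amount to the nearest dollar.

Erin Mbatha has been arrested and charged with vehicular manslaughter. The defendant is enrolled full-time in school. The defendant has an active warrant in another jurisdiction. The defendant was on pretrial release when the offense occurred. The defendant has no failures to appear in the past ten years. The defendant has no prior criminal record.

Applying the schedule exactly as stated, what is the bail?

$259770

Base amounts from the schedule: vehicular manslaughter $371100.
Single charge. Combined base = $371100.
Net percentage adjustment: +40% +30% −35% −40% −25% = −30%. $371100 × 0.7 = $259770.
$259770 is at or above the $8000 minimum.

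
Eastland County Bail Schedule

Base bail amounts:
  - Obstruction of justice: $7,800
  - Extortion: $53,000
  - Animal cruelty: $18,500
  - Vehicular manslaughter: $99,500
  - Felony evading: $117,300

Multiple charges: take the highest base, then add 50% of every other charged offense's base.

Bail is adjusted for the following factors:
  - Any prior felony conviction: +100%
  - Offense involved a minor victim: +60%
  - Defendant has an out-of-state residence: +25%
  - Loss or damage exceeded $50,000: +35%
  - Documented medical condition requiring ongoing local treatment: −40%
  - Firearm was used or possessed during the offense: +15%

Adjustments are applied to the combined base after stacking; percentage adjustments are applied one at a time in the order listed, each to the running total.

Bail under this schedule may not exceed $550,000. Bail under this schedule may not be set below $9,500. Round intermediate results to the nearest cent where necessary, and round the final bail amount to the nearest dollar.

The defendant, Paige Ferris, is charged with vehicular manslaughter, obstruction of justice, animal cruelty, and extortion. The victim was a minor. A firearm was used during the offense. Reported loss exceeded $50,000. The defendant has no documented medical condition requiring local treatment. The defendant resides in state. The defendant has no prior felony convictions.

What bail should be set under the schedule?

Base amounts from the schedule: vehicular manslaughter $99,500; obstruction of justice $7,800; animal cruelty $18,500; extortion $53,000.
Stacking rule: highest base plus 50% of each additional charge. Highest is vehicular manslaughter at $99,500. Additional: $7,800 × 50% = $3,900; $18,500 × 50% = $9,250; $53,000 × 50% = $26,500. Combined base = $99,500 + $39,650 = $139,150.
Offense involved a minor victim (+60%): $139,150 × 1.6 = $222,640.
Loss or damage exceeded $50,000 (+35%): $222,640 × 1.35 = $300,564.
Firearm was used or possessed during the offense (+15%): $300,564 × 1.15 = $345,648.60.
$345,648.60 is within the $550,000 maximum.
$345,648.60 is at or above the $9,500 minimum.
Rounded to the nearest dollar: $345,649.

$345,649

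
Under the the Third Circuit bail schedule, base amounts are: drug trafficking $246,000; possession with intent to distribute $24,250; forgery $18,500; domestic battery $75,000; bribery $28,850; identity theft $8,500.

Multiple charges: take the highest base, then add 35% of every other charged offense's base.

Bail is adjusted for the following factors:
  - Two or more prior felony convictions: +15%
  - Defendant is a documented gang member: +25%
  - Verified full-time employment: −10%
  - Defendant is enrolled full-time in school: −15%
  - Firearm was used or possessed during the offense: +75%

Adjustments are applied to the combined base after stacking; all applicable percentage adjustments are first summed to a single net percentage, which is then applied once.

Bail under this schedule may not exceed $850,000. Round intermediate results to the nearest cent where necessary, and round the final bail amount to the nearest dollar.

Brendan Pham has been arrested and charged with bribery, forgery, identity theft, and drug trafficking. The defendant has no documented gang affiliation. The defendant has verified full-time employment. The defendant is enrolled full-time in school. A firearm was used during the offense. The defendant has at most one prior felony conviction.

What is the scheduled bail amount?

$398,321

Base amounts from the schedule: bribery $28,850; forgery $18,500; identity theft $8,500; drug trafficking $246,000.
Stacking rule: highest base plus 35% of each additional charge. Highest is drug trafficking at $246,000. Additional: $28,850 × 35% = $10,097.50; $18,500 × 35% = $6,475; $8,500 × 35% = $2,975. Combined base = $246,000 + $19,547.50 = $265,547.50.
Net percentage adjustment: −10% −15% +75% = +50%. $265,547.50 × 1.5 = $398,321.25.
$398,321.25 is within the $850,000 maximum.
Rounded to the nearest dollar: $398,321.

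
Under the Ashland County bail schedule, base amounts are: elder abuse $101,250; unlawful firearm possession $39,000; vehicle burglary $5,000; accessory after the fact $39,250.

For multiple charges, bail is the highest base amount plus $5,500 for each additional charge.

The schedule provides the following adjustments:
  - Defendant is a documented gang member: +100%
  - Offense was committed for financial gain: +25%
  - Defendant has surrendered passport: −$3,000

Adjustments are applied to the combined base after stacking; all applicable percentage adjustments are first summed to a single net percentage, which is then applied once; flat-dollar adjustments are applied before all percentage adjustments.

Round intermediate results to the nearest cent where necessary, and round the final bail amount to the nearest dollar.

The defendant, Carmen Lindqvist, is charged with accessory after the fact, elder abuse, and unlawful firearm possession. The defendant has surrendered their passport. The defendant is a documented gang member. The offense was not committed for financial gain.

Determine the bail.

Base amounts from the schedule: accessory after the fact $39,250; elder abuse $101,250; unlawful firearm possession $39,000.
Stacking rule: highest base plus $5,500 per additional charge. Highest is elder abuse at $101,250; 2 additional charges → +$11,000. Combined base = $112,250.
Defendant has surrendered passport (−$3,000 flat): $112,250 − $3,000 = $109,250.
Defendant is a documented gang member (+100%): $109,250 × 2 = $218,500.

$218,500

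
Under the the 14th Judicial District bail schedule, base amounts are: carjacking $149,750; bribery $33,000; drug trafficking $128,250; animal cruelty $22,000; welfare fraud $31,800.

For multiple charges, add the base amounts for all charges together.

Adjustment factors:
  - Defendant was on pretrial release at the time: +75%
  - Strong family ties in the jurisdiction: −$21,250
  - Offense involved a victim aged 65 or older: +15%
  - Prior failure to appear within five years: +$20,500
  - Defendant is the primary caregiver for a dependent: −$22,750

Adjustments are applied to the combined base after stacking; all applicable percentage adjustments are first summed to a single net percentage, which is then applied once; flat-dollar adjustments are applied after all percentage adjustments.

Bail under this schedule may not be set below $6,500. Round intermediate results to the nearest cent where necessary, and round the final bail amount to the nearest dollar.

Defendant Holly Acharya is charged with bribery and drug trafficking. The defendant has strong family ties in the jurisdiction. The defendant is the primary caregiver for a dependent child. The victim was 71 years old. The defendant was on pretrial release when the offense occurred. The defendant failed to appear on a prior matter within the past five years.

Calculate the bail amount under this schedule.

$282,875

Base amounts from the schedule: bribery $33,000; drug trafficking $128,250.
Stacking rule: sum of all bases. $33,000 + $128,250 = $161,250.
Net percentage adjustment: +75% +15% = +90%. $161,250 × 1.9 = $306,375.
Strong family ties in the jurisdiction (−$21,250 flat): $306,375 − $21,250 = $285,125.
Prior failure to appear within five years (+$20,500 flat): $285,125 + $20,500 = $305,625.
Defendant is the primary caregiver for a dependent (−$22,750 flat): $305,625 − $22,750 = $282,875.
$282,875 is at or above the $6,500 minimum.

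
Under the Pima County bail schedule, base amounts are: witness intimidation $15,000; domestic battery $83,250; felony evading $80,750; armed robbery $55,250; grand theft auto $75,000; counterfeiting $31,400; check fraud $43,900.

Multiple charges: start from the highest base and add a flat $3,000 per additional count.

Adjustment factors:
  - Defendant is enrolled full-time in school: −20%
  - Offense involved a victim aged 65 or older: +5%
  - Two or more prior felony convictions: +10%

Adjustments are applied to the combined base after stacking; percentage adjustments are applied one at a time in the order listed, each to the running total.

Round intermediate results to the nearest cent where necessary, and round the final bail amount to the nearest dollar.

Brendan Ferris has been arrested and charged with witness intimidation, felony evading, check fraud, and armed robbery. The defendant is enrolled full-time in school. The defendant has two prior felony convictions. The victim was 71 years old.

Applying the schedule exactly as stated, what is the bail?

Base amounts from the schedule: witness intimidation $15,000; felony evading $80,750; check fraud $43,900; armed robbery $55,250.
Stacking rule: highest base plus $3,000 per additional charge. Highest is felony evading at $80,750; 3 additional charges → +$9,000. Combined base = $89,750.
Defendant is enrolled full-time in school (−20%): $89,750 × 0.8 = $71,800.
Offense involved a victim aged 65 or older (+5%): $71,800 × 1.05 = $75,390.
Two or more prior felony convictions (+10%): $75,390 × 1.1 = $82,929.

$82,929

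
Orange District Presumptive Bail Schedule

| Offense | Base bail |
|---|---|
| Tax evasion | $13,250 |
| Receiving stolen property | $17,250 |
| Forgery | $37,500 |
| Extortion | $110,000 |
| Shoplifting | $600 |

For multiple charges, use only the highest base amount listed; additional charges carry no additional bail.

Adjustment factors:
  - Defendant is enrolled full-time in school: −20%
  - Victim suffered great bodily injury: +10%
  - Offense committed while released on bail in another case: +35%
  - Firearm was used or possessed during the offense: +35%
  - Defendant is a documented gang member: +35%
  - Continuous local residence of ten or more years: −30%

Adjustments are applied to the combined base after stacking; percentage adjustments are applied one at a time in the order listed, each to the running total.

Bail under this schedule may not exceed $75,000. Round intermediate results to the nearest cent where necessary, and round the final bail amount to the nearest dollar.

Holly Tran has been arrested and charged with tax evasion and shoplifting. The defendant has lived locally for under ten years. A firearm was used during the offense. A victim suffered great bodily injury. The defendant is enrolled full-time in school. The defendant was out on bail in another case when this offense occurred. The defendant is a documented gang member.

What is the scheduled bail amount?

Base amounts from the schedule: tax evasion $13,250; shoplifting $600.
Stacking rule: use the highest base only. Highest is tax evasion at $13,250. Combined base = $13,250.
Defendant is enrolled full-time in school (−20%): $13,250 × 0.8 = $10,600.
Victim suffered great bodily injury (+10%): $10,600 × 1.1 = $11,660.
Offense committed while released on bail in another case (+35%): $11,660 × 1.35 = $15,741.
Firearm was used or possessed during the offense (+35%): $15,741 × 1.35 = $21,250.35.
Defendant is a documented gang member (+35%): $21,250.35 × 1.35 = $28,687.97.
$28,687.97 is within the $75,000 maximum.
Rounded to the nearest dollar: $28,688.

$28,688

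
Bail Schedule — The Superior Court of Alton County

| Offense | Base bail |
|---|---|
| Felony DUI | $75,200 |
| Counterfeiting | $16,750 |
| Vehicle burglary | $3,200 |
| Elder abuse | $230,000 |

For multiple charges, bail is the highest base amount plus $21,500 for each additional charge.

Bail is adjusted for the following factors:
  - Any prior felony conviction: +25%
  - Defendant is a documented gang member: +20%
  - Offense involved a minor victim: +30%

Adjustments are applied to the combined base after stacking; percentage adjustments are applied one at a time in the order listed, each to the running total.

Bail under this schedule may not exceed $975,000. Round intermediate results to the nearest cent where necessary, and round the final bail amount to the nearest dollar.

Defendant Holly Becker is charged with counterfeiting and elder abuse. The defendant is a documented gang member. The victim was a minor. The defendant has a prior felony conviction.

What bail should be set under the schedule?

$490,425

Base amounts from the schedule: counterfeiting $16,750; elder abuse $230,000.
Stacking rule: highest base plus $21,500 per additional charge. Highest is elder abuse at $230,000; 1 additional charge → +$21,500. Combined base = $251,500.
Any prior felony conviction (+25%): $251,500 × 1.25 = $314,375.
Defendant is a documented gang member (+20%): $314,375 × 1.2 = $377,250.
Offense involved a minor victim (+30%): $377,250 × 1.3 = $490,425.
$490,425 is within the $975,000 maximum.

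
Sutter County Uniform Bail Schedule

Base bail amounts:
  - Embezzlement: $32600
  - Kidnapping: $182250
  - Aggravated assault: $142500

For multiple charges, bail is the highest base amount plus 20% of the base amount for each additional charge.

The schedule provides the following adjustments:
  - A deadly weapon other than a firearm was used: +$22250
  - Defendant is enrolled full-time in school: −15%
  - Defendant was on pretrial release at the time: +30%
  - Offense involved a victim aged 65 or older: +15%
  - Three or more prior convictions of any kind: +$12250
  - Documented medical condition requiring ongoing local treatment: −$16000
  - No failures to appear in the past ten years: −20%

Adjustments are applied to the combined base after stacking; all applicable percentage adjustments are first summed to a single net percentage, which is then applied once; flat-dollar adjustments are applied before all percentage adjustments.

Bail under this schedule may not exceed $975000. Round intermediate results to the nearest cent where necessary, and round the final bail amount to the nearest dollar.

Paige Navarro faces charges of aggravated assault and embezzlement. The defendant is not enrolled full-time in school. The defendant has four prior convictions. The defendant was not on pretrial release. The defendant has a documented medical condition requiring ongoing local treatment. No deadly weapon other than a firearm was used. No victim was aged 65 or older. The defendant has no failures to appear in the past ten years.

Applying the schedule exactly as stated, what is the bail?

Base amounts from the schedule: aggravated assault $142500; embezzlement $32600.
Stacking rule: highest base plus 20% of each additional charge. Highest is aggravated assault at $142500. Additional: $32600 × 20% = $6520. Combined base = $142500 + $6520 = $149020.
Three or more prior convictions of any kind (+$12250 flat): $149020 + $12250 = $161270.
Documented medical condition requiring ongoing local treatment (−$16000 flat): $161270 − $16000 = $145270.
No failures to appear in the past ten years (−20%): $145270 × 0.8 = $116216.
$116216 is within the $975000 maximum.

$116216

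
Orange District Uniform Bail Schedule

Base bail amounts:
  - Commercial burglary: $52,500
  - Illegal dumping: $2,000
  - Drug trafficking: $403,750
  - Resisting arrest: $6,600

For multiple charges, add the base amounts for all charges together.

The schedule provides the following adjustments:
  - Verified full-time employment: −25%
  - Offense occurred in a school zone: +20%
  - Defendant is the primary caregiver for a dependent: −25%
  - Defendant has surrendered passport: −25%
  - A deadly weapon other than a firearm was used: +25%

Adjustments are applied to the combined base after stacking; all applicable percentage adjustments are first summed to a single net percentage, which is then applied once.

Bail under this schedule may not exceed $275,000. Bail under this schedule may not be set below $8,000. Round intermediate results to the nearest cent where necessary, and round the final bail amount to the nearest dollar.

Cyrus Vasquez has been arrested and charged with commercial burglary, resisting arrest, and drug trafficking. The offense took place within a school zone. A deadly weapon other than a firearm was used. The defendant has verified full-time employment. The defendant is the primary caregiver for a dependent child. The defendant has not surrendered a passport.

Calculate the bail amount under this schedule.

$275,000

Base amounts from the schedule: commercial burglary $52,500; resisting arrest $6,600; drug trafficking $403,750.
Stacking rule: sum of all bases. $52,500 + $6,600 + $403,750 = $462,850.
Net percentage adjustment: −25% +20% −25% +25% = −5%. $462,850 × 0.95 = $439,707.50.
Result $439,707.50 exceeds the maximum of $275,000; bail is capped at $275,000.
$275,000 is at or above the $8,000 minimum.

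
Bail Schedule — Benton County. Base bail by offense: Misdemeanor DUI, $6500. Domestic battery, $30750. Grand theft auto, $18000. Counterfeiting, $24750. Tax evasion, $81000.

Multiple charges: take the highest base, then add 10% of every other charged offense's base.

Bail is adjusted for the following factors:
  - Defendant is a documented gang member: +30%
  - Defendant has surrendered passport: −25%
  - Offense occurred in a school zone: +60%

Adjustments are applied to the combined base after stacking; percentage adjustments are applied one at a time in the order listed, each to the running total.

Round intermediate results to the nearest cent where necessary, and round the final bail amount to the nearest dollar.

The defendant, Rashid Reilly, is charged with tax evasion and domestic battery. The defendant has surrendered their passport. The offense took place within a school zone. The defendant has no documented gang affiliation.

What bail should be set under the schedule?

Base amounts from the schedule: tax evasion $81000; domestic battery $30750.
Stacking rule: highest base plus 10% of each additional charge. Highest is tax evasion at $81000. Additional: $30750 × 10% = $3075. Combined base = $81000 + $3075 = $84075.
Defendant has surrendered passport (−25%): $84075 × 0.75 = $63056.25.
Offense occurred in a school zone (+60%): $63056.25 × 1.6 = $100890.

$100890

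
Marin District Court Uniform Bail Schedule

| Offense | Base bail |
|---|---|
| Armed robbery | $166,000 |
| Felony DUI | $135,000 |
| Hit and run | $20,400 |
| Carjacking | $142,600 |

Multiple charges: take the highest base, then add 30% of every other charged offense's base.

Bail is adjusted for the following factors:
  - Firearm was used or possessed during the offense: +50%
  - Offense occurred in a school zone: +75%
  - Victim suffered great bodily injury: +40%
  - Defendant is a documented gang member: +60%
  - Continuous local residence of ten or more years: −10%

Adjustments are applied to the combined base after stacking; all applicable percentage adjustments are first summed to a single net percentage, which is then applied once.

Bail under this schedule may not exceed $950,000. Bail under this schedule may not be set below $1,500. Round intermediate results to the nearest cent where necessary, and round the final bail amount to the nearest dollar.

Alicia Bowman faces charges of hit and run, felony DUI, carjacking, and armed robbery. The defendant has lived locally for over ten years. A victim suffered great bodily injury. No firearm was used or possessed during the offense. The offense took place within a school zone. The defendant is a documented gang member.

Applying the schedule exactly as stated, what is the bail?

Base amounts from the schedule: hit and run $20,400; felony DUI $135,000; carjacking $142,600; armed robbery $166,000.
Stacking rule: highest base plus 30% of each additional charge. Highest is armed robbery at $166,000. Additional: $20,400 × 30% = $6,120; $135,000 × 30% = $40,500; $142,600 × 30% = $42,780. Combined base = $166,000 + $89,400 = $255,400.
Net percentage adjustment: +75% +40% +60% −10% = +165%. $255,400 × 2.65 = $676,810.
$676,810 is within the $950,000 maximum.
$676,810 is at or above the $1,500 minimum.

$676,810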